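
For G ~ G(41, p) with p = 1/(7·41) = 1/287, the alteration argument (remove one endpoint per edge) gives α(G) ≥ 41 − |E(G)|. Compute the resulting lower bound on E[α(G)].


E[|E(G)|] = C(41, 2)·p = 820 · (1/287) = 20/7.
E[α(G)] ≥ n − E[|E(G)|] = 41 − 20/7 = 267/7.
Numerically: ≈ 38.143.
(This is only a lower bound; the true E[α(G)] may be larger.)

E[α(G)] ≥ 267/7 ≈ 38.143.


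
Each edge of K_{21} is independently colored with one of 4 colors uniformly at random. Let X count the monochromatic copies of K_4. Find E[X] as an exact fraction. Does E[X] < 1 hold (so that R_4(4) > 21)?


E[X] = C(21, 4) · 4^{1 − 6} = 5985 · 4^{−5} = 5985/1024.
As a reduced fraction: E[X] = 5985/1024 ≈ 5.8447.
Is E[X] < 1? NO.
Since E[X] ≥ 1, the first-moment bound is inconclusive at n = 21; it does NOT by itself certify R_4(4) > 21.

E[X] = 5985/1024 ≈ 5.8447; E[X] ≥ 1; first-moment method inconclusive here.


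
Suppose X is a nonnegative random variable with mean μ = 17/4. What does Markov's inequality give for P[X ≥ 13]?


μ = E[X] = 17/4, a = 13.
Markov: P[X ≥ 13] ≤ μ/a = (17/4)/13 = 17/52.
Numerically: ≈ 0.327.
(Since a = 13 > μ = 4.250, the bound 17/52 is < 1 and informative.)

P[X ≥ 13] ≤ 17/52 ≈ 0.327.


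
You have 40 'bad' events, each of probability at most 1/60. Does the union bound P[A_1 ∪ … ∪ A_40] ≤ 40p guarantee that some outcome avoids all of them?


Union bound: P[∪_{i=1}^{40} A_i] ≤ Σ_i P[A_i] ≤ 40·p = 40·(1/60) = 2/3.
Numerically: 2/3 ≈ 0.666667.
Is 2/3 < 1? YES.
Since P[∪ A_i] ≤ 2/3 < 1, the complement has P[∩ A_i^c] ≥ 1 − 2/3 = 1/3 > 0, so some outcome avoids every A_i.

40·p = 2/3 ≈ 0.666667; existence CERTIFIED by the union bound.


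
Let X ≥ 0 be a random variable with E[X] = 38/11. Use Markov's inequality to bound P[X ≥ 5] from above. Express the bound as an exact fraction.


μ = E[X] = 38/11, a = 5.
Markov: P[X ≥ 5] ≤ μ/a = (38/11)/5 = 38/55.
Numerically: ≈ 0.691.
(Since a = 5 > μ = 3.455, the bound 38/55 is < 1 and informative.)

P[X ≥ 5] ≤ 38/55 ≈ 0.691.


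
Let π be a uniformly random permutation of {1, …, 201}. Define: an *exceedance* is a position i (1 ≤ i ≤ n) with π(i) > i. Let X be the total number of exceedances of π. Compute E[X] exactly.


Write X = Σ_{i=1}^{201} X_i, where X_i = 1_{π(i) > i}.
For each fixed i, π(i) is uniform over {1, …, 201} (marginal of a uniform permutation), so P[π(i) > i] = (n − i)/n. Summing: Σ_{i=1}^{201} (n − i)/n = (0 + 1 + … + 200)/201 = 201(201 − 1)/(2·201) = (201 − 1)/2.
Hence E[X] = Σ_{i=1}^{201} (201 − i)/201 = 100 ≈ 100.00000.

E[X] = 100 = 100.00000.


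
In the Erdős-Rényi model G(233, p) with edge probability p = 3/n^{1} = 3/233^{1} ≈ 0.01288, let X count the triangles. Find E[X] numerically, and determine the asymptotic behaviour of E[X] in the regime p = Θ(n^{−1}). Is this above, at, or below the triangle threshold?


Number of potential triangles: C(233, 3) = 2081156.
Each occurs with probability p³ ≈ (0.01288)³ ≈ 2.134499e-06.
By linearity: E[X] = C(233, 3)·p³ ≈ 2081156 · 2.134499e-06 ≈ 4.4422.
Here α = 1, so p = 3/n is exactly at the triangle threshold p ~ 1/n. Asymptotically E[X] → c³/6 = 3³/6 = 9/2 ≈ 4.5000, a bounded constant. In this regime the triangle count is asymptotically Poisson(c³/6).

E[X] ≈ 4.4422; in regime p = Θ(1/n^{1}) E[X] stays bounded (at the triangle threshold p ~ 1/n).


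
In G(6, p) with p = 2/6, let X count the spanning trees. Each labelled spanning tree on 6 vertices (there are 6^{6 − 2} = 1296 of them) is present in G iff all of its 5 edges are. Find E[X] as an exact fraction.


K_6 has 6^{6 − 2} = 1296 labelled spanning trees.
For each such spanning tree H, let X_H = 1 if all 5 edges of H are present in G. Then P[X_H = 1] = p^{5} = (1/3)^{5} = 1/243.
Summing the indicators: E[X] = Σ_H E[X_H] = 1296 · p^{5} = 1296 · 1/243 = 16/3.
Numerically: E[X] ≈ 5.33333.

E[X] = 1296 · (1/3)^{5} = 16/3 ≈ 5.33333.


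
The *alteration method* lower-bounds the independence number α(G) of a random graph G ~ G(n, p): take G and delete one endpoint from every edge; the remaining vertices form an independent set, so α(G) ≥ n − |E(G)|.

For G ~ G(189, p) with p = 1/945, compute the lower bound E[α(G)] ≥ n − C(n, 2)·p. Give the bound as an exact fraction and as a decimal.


E[|E(G)|] = C(189, 2)·p = 17766 · (1/945) = 94/5.
E[α(G)] ≥ n − E[|E(G)|] = 189 − 94/5 = 851/5.
Numerically: ≈ 170.200000.
(This is only a lower bound; the true E[α(G)] may be larger.)

E[α(G)] ≥ 851/5 ≈ 170.200000.


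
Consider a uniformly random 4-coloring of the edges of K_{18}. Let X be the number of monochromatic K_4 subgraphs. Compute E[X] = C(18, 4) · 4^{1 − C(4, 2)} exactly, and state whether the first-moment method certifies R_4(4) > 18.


E[X] = C(18, 4) · 4^{1 − 6} = 3060 · 4^{−5} = 3060/1024.
As a reduced fraction: E[X] = 765/256 ≈ 2.988.
Is E[X] < 1? NO.
Since E[X] ≥ 1, the first-moment bound is inconclusive at n = 18; it does NOT by itself certify R_4(4) > 18.

E[X] = 765/256 ≈ 2.988; E[X] ≥ 1; first-moment method inconclusive here.


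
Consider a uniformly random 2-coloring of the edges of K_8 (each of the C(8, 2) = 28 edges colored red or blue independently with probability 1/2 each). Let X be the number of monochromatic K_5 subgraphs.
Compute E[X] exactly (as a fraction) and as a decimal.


Let X = Σ_S X_S over the C(8, 5) = 56 subsets S of size 5, where X_S = 1 if the K_5 on S is monochromatic.
For a fixed S, the K_5 on S has C(5, 2) = 10 edges. P[all 10 edges red] = (1/2)^10, and likewise for blue, so P[monochromatic] = 2·(1/2)^10 = 2^{1 − 10} = 1/512.
By linearity of expectation: E[X] = C(8, 5) · 2^{1 − 10} = 56 · 1/512 = 7/64.
Numerically: E[X] ≈ 0.1094.

E[X] = C(8,5)·2^(1−C(5,2)) = 7/64 ≈ 0.1094.


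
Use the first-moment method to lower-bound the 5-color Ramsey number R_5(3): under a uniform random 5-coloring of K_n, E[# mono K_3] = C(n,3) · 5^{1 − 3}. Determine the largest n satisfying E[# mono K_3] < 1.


We need C(n, 3) · 5^{1 − 3} < 1, i.e. C(n, 3) < 5^{3 − 1} = 25.
Check values of n near the boundary:
  n = 5: C(5, 3) = 10; 10 < 25? YES
  n = 6: C(6, 3) = 20; 20 < 25? YES
  n = 7: C(7, 3) = 35; 35 < 25? NO
The largest n with C(n, 3) < 25 is n = 6 (where E[X] = 4/5 ≈ 0.80000). Hence R_5(3) > 6, i.e. R_5(3) ≥ 7.

Largest n = 6; hence R_5(3) > 6.


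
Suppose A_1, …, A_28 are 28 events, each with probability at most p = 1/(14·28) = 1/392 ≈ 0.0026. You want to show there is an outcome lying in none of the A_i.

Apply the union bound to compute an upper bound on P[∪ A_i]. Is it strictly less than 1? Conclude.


Union bound: P[∪_{i=1}^{28} A_i] ≤ Σ_i P[A_i] ≤ 28·p = 28·(1/392) = 1/14.
Numerically: 1/14 ≈ 0.0714.
Is 1/14 < 1? YES.
Since P[∪ A_i] ≤ 1/14 < 1, the complement has P[∩ A_i^c] ≥ 1 − 1/14 = 13/14 > 0, so some outcome avoids every A_i.

28·p = 1/14 ≈ 0.0714; existence CERTIFIED by the union bound.


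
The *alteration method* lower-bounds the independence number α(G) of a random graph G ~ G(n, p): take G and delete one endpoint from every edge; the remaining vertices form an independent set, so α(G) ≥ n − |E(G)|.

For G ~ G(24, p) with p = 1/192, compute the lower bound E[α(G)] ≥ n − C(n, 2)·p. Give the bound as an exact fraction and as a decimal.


E[|E(G)|] = C(24, 2)·p = 276 · (1/192) = 23/16.
E[α(G)] ≥ n − E[|E(G)|] = 24 − 23/16 = 361/16.
Numerically: ≈ 22.56250.
(This is only a lower bound; the true E[α(G)] may be larger.)

E[α(G)] ≥ 361/16 ≈ 22.56250.


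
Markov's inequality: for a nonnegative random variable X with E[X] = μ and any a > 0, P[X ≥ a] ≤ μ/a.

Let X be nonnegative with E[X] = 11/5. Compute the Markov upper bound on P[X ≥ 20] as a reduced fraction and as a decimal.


μ = E[X] = 11/5, a = 20.
Markov: P[X ≥ 20] ≤ μ/a = (11/5)/20 = 11/100.
Numerically: ≈ 0.110000.
(Since a = 20 > μ = 2.200000, the bound 11/100 is < 1 and informative.)

P[X ≥ 20] ≤ 11/100 ≈ 0.110000.


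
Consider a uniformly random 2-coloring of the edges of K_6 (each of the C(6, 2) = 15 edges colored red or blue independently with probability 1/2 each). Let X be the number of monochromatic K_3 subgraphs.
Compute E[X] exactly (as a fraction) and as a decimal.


Let X = Σ_S X_S over the C(6, 3) = 20 subsets S of size 3, where X_S = 1 if the K_3 on S is monochromatic.
For a fixed S, the K_3 on S has C(3, 2) = 3 edges. P[all 3 edges red] = (1/2)^3, and likewise for blue, so P[monochromatic] = 2·(1/2)^3 = 2^{1 − 3} = 1/4.
By linearity: E[X] = C(6, 3) · 2^{1 − 3} = 20 · 1/4 = 5.
Numerically: E[X] ≈ 5.0000.

E[X] = C(6,3)·2^(1−C(3,2)) = 5 ≈ 5.0000.


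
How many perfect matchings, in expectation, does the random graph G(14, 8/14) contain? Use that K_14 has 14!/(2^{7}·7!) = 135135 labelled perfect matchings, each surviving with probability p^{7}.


K_14 has 14!/(2^{7}·7!) = 135135 labelled perfect matchings.
For each such perfect matching H, let X_H = 1 if all 7 edges of H are present in G. Then P[X_H = 1] = p^{7} = (4/7)^{7} = 16384/823543.
By linearity: E[X] = Σ_H E[X_H] = 135135 · p^{7} = 135135 · 16384/823543 = 316293120/117649.
Numerically: E[X] ≈ 2.69e+03.

E[X] = 135135 · (4/7)^{7} = 316293120/117649 ≈ 2.69e+03.


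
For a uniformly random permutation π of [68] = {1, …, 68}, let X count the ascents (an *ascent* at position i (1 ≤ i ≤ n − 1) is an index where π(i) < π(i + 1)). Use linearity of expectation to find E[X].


Write X = Σ X_I over i = 1, …, 67, with X_I the indicator of one ascent.
There are 67 indicators.
For each fixed i, the pair (π(i), π(i+1)) is a uniformly random ordered pair of distinct values from {1, …, 68}; by symmetry P[π(i) < π(i+1)] = 1/2.
By linearity: E[X] = 67 · (1/2) = (68 − 1) · (1/2) = 67/2 ≈ 33.50000.

E[X] = 67/2 = 33.50000.


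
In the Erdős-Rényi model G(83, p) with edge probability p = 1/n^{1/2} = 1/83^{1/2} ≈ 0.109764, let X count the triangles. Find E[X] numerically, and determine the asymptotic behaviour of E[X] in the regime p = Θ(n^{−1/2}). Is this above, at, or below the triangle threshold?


Number of potential triangles: C(83, 3) = 91881.
Each occurs with probability p³ ≈ (0.109764)³ ≈ 1.32246096e-03.
By linearity: E[X] = C(83, 3)·p³ ≈ 91881 · 1.32246096e-03 ≈ 121.509036.
Since α = 1/2 < 1, p = c/n^{1/2} ≫ 1/n is above the triangle threshold p ~ 1/n. Asymptotically E[X] ~ (c³/6)·n^{3(1−α)} = (1³/6)·n^{1.5} → ∞; triangles are abundant w.h.p.

E[X] ≈ 121.509036; in regime p = Θ(1/n^{1/2}) E[X] diverges (above the triangle threshold p ~ 1/n).


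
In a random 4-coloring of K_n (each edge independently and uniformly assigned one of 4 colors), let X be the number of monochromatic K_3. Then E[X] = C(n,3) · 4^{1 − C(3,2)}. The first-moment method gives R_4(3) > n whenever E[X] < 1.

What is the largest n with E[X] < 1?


We need C(n, 3) · 4^{1 − 3} < 1, i.e. C(n, 3) < 4^{3 − 1} = 16.
Check values of n near the boundary:
  n = 3: C(3, 3) = 1; 1 < 16? YES
  n = 4: C(4, 3) = 4; 4 < 16? YES
  n = 5: C(5, 3) = 10; 10 < 16? YES
  n = 6: C(6, 3) = 20; 20 < 16? NO
The largest n with C(n, 3) < 16 is n = 5 (where E[X] = 5/8 ≈ 0.625000). Hence R_4(3) > 5, i.e. R_4(3) ≥ 6.

Largest n = 5; hence R_4(3) > 5.


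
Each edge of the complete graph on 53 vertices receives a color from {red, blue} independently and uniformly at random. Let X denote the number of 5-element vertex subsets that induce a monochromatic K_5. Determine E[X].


Let X = Σ_S X_S over the C(53, 5) = 2869685 subsets S of size 5, where X_S = 1 if the K_5 on S is monochromatic.
For a fixed S, the K_5 on S has C(5, 2) = 10 edges. P[all 10 edges red] = (1/2)^10, and likewise for blue, so P[monochromatic] = 2·(1/2)^10 = 2^{1 − 10} = 1/512.
By linearity: E[X] = C(53, 5) · 2^{1 − 10} = 2869685 · 1/512 = 2869685/512.
Numerically: E[X] ≈ 5604.854.

E[X] = C(53,5)·2^(1−C(5,2)) = 2869685/512 ≈ 5604.854.


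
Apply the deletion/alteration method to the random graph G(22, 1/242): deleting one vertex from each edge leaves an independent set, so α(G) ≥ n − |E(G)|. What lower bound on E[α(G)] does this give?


E[|E(G)|] = C(22, 2)·p = 231 · (1/242) = 21/22.
E[α(G)] ≥ n − E[|E(G)|] = 22 − 21/22 = 463/22.
Numerically: ≈ 21.0455.
(This is only a lower bound; the true E[α(G)] may be larger.)

E[α(G)] ≥ 463/22 ≈ 21.0455.


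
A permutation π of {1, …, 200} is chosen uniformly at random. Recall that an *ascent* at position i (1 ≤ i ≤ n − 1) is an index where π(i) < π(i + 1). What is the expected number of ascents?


Write X = Σ X_I over i = 1, …, 199, with X_I the indicator of one ascent.
There are 199 indicators.
For each fixed i, the pair (π(i), π(i+1)) is a uniformly random ordered pair of distinct values from {1, …, 200}; by symmetry P[π(i) < π(i+1)] = 1/2.
By linearity: E[X] = 199 · (1/2) = (200 − 1) · (1/2) = 199/2 ≈ 99.5000.

E[X] = 199/2 = 99.5000.


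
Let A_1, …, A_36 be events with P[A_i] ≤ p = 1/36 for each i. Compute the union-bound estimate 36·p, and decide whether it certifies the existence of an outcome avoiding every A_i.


Union bound: P[∪_{i=1}^{36} A_i] ≤ Σ_i P[A_i] ≤ 36·p = 36·(1/36) = 1.
Numerically: 1 ≈ 1.00000.
Is 1 < 1? NO.
Since the bound 1 is ≥ 1, the union bound is uninformative here; it does NOT by itself certify existence.

36·p = 1 ≈ 1.00000; existence NOT certified by the union bound.


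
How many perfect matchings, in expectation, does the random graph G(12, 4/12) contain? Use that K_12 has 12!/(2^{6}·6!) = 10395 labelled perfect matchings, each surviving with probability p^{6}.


K_12 has 12!/(2^{6}·6!) = 10395 labelled perfect matchings.
For each such perfect matching H, let X_H = 1 if all 6 edges of H are present in G. Then P[X_H = 1] = p^{6} = (1/3)^{6} = 1/729.
Summing the indicators: E[X] = Σ_H E[X_H] = 10395 · p^{6} = 10395 · 1/729 = 385/27.
Numerically: E[X] ≈ 14.2593.

E[X] = 10395 · (1/3)^{6} = 385/27 ≈ 14.2593.


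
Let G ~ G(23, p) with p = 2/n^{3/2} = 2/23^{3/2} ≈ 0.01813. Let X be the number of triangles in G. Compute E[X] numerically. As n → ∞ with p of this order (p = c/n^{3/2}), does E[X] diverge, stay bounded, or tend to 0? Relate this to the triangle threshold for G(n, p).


Number of potential triangles: C(23, 3) = 1771.
Each occurs with probability p³ ≈ (0.01813)³ ≈ 5.960940e-06.
By linearity: E[X] = C(23, 3)·p³ ≈ 1771 · 5.960940e-06 ≈ 0.0106.
Since α = 3/2 > 1, p = c/n^{3/2} = o(1/n) is below the triangle threshold p ~ 1/n. Asymptotically E[X] ~ (c³/6)·n^{3(1−α)} = (2³/6)·n^{-1.5} → 0, so by Markov's inequality G has no triangles w.h.p.

E[X] ≈ 0.0106; in regime p = Θ(1/n^{3/2}) E[X] tends to 0 (below the triangle threshold p ~ 1/n).


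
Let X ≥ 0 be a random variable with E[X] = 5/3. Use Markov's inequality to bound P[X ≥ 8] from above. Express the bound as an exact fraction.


μ = E[X] = 5/3, a = 8.
Markov: P[X ≥ 8] ≤ μ/a = (5/3)/8 = 5/24.
Numerically: ≈ 0.20833.
(Since a = 8 > μ = 1.66667, the bound 5/24 is < 1 and informative.)

P[X ≥ 8] ≤ 5/24 ≈ 0.20833.


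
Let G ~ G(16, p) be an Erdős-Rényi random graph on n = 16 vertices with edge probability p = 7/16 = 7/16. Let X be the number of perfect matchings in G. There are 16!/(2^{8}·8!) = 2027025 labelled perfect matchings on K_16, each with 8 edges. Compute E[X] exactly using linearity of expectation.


K_16 has 16!/(2^{8}·8!) = 2027025 labelled perfect matchings.
For each such perfect matching H, let X_H = 1 if all 8 edges of H are present in G. Then P[X_H = 1] = p^{8} = (7/16)^{8} = 5764801/4294967296.
Summing the indicators: E[X] = Σ_H E[X_H] = 2027025 · p^{8} = 2027025 · 5764801/4294967296 = 11685395747025/4294967296.
Numerically: E[X] ≈ 2.72e+03.

E[X] = 2027025 · (7/16)^{8} = 11685395747025/4294967296 ≈ 2.72e+03.


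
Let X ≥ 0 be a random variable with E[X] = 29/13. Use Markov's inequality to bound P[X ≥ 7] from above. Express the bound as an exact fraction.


μ = E[X] = 29/13, a = 7.
Markov: P[X ≥ 7] ≤ μ/a = (29/13)/7 = 29/91.
Numerically: ≈ 0.31868.
(Since a = 7 > μ = 2.23077, the bound 29/91 is < 1 and informative.)

P[X ≥ 7] ≤ 29/91 ≈ 0.31868.


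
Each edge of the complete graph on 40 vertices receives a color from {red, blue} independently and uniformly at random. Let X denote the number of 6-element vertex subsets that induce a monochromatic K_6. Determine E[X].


Let X = Σ_S X_S over the C(40, 6) = 3838380 subsets S of size 6, where X_S = 1 if the K_6 on S is monochromatic.
For a fixed S, the K_6 on S has C(6, 2) = 15 edges. P[all 15 edges red] = (1/2)^15, and likewise for blue, so P[monochromatic] = 2·(1/2)^15 = 2^{1 − 15} = 1/16384.
By linearity of expectation: E[X] = C(40, 6) · 2^{1 − 15} = 3838380 · 1/16384 = 959595/4096.
Numerically: E[X] ≈ 234.276123.

E[X] = C(40,6)·2^(1−C(6,2)) = 959595/4096 ≈ 234.276123.


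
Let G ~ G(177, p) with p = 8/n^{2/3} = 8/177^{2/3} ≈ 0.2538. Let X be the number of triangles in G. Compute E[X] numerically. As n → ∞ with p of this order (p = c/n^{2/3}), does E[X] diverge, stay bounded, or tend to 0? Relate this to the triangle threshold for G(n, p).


Number of potential triangles: C(177, 3) = 908600.
Each occurs with probability p³ ≈ (0.2538)³ ≈ 1.634269e-02.
By linearity: E[X] = C(177, 3)·p³ ≈ 908600 · 1.634269e-02 ≈ 14848.9642.
Since α = 2/3 < 1, p = c/n^{2/3} ≫ 1/n is above the triangle threshold p ~ 1/n. Asymptotically E[X] ~ (c³/6)·n^{3(1−α)} = (8³/6)·n^{1} → ∞; triangles are abundant w.h.p.

E[X] ≈ 14848.9642; in regime p = Θ(1/n^{2/3}) E[X] diverges (above the triangle threshold p ~ 1/n).


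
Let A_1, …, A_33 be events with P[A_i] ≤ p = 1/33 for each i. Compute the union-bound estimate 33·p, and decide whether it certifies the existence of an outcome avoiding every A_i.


Union bound: P[∪_{i=1}^{33} A_i] ≤ Σ_i P[A_i] ≤ 33·p = 33·(1/33) = 1.
Numerically: 1 ≈ 1.000000.
Is 1 < 1? NO.
Since the bound 1 is ≥ 1, the union bound is uninformative here; it does NOT by itself certify existence.

33·p = 1 ≈ 1.000000; existence NOT certified by the union bound.


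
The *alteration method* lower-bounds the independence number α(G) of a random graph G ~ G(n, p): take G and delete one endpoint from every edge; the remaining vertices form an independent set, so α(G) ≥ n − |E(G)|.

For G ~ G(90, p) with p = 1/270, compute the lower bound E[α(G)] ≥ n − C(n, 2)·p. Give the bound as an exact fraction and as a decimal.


E[|E(G)|] = C(90, 2)·p = 4005 · (1/270) = 89/6.
E[α(G)] ≥ n − E[|E(G)|] = 90 − 89/6 = 451/6.
Numerically: ≈ 75.16667.
(This is only a lower bound; the true E[α(G)] may be larger.)

E[α(G)] ≥ 451/6 ≈ 75.16667.


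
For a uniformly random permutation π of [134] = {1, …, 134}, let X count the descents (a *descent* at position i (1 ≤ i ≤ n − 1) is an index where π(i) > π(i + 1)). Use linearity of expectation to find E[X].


Write X = Σ X_I over i = 1, …, 133, with X_I the indicator of one descent.
There are 133 indicators.
For each fixed i, the pair (π(i), π(i+1)) is a uniformly random ordered pair of distinct values from {1, …, 134}; by symmetry P[π(i) > π(i+1)] = 1/2.
By linearity: E[X] = 133 · (1/2) = (134 − 1) · (1/2) = 133/2 ≈ 66.500000.

E[X] = 133/2 = 66.500000.


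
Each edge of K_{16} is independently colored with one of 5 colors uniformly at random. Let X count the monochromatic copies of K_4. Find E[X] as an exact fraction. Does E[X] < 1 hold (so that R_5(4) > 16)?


E[X] = C(16, 4) · 5^{1 − 6} = 1820 · 5^{−5} = 1820/3125.
As a reduced fraction: E[X] = 364/625 ≈ 0.582400.
Is E[X] < 1? YES.
Since E[X] < 1, there exists a 5-coloring of K_{16} with no monochromatic K_4; hence R_5(4) > 16.

E[X] = 364/625 ≈ 0.582400; E[X] < 1, so R_5(4) > 16.


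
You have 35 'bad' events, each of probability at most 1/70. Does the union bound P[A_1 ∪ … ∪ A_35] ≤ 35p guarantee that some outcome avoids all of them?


Union bound: P[∪_{i=1}^{35} A_i] ≤ Σ_i P[A_i] ≤ 35·p = 35·(1/70) = 1/2.
Numerically: 1/2 ≈ 0.50000.
Is 1/2 < 1? YES.
Since P[∪ A_i] ≤ 1/2 < 1, the complement has P[∩ A_i^c] ≥ 1 − 1/2 = 1/2 > 0, so some outcome avoids every A_i.

35·p = 1/2 ≈ 0.50000; existence CERTIFIED by the union bound.


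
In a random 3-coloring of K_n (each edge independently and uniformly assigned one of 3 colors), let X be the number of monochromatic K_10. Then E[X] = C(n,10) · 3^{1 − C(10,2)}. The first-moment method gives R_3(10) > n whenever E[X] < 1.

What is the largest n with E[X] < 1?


We need C(n, 10) · 3^{1 − 45} < 1, i.e. C(n, 10) < 3^{45 − 1} = 984770902183611232881.
Check values of n near the boundary:
  n = 568: C(568, 10) = 889446337783744949208; 889446337783744949208 < 984770902183611232881? YES
  n = 569: C(569, 10) = 905357721286137524328; 905357721286137524328 < 984770902183611232881? YES
  n = 570: C(570, 10) = 921524823451961408691; 921524823451961408691 < 984770902183611232881? YES
  n = 571: C(571, 10) = 937951290893172842001; 937951290893172842001 < 984770902183611232881? YES
  n = 572: C(572, 10) = 954640815642161682606; 954640815642161682606 < 984770902183611232881? YES
  n = 573: C(573, 10) = 971597135635805762226; 971597135635805762226 < 984770902183611232881? YES
  n = 574: C(574, 10) = 988824035203816502691; 988824035203816502691 < 984770902183611232881? NO
  n = 575: C(575, 10) = 1006325345561406175305; 1006325345561406175305 < 984770902183611232881? NO
The largest n with C(n, 10) < 984770902183611232881 is n = 573 (where E[X] = 35985079097622435638/36472996377170786403 ≈ 0.98662). Hence R_3(10) > 573, i.e. R_3(10) ≥ 574.

Largest n = 573; hence R_3(10) > 573.


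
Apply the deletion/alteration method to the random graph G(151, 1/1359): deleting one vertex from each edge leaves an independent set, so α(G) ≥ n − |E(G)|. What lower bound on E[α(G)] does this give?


E[|E(G)|] = C(151, 2)·p = 11325 · (1/1359) = 25/3.
E[α(G)] ≥ n − E[|E(G)|] = 151 − 25/3 = 428/3.
Numerically: ≈ 142.6667.
(This is only a lower bound; the true E[α(G)] may be larger.)

E[α(G)] ≥ 428/3 ≈ 142.6667.


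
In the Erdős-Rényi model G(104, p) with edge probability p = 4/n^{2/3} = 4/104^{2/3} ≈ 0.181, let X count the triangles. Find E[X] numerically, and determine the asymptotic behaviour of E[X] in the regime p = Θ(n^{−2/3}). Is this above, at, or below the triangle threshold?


Number of potential triangles: C(104, 3) = 182104.
Each occurs with probability p³ ≈ (0.181)³ ≈ 5.91716e-03.
By linearity: E[X] = C(104, 3)·p³ ≈ 182104 · 5.91716e-03 ≈ 1077.538.
Since α = 2/3 < 1, p = c/n^{2/3} ≫ 1/n is above the triangle threshold p ~ 1/n. Asymptotically E[X] ~ (c³/6)·n^{3(1−α)} = (4³/6)·n^{1} → ∞; triangles are abundant w.h.p.

E[X] ≈ 1077.538; in regime p = Θ(1/n^{2/3}) E[X] diverges (above the triangle threshold p ~ 1/n).


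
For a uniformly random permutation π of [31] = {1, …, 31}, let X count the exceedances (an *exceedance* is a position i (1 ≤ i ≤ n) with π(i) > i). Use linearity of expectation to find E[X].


Write X = Σ_{i=1}^{31} X_i, where X_i = 1_{π(i) > i}.
For each fixed i, π(i) is uniform over {1, …, 31} (marginal of a uniform permutation), so P[π(i) > i] = (n − i)/n. Summing: Σ_{i=1}^{31} (n − i)/n = (0 + 1 + … + 30)/31 = 31(31 − 1)/(2·31) = (31 − 1)/2.
Hence E[X] = Σ_{i=1}^{31} (31 − i)/31 = 15 ≈ 15.0000.

E[X] = 15 = 15.0000.


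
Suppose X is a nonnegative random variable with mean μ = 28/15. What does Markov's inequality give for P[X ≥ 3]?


μ = E[X] = 28/15, a = 3.
Markov: P[X ≥ 3] ≤ μ/a = (28/15)/3 = 28/45.
Numerically: ≈ 0.62222.
(Since a = 3 > μ = 1.86667, the bound 28/45 is < 1 and informative.)

P[X ≥ 3] ≤ 28/45 ≈ 0.62222.


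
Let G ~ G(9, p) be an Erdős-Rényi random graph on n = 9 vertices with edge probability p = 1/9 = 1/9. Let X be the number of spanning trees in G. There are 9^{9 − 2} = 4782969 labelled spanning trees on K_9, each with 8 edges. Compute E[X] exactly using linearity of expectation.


K_9 has 9^{9 − 2} = 4782969 labelled spanning trees.
For each such spanning tree H, let X_H = 1 if all 8 edges of H are present in G. Then P[X_H = 1] = p^{8} = (1/9)^{8} = 1/43046721.
By linearity: E[X] = Σ_H E[X_H] = 4782969 · p^{8} = 4782969 · 1/43046721 = 1/9.
Numerically: E[X] ≈ 0.1111.

E[X] = 4782969 · (1/9)^{8} = 1/9 ≈ 0.1111.


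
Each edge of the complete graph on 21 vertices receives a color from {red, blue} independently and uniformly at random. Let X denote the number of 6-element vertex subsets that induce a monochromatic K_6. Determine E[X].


Let X = Σ_S X_S over the C(21, 6) = 54264 subsets S of size 6, where X_S = 1 if the K_6 on S is monochromatic.
For a fixed S, the K_6 on S has C(6, 2) = 15 edges. P[all 15 edges red] = (1/2)^15, and likewise for blue, so P[monochromatic] = 2·(1/2)^15 = 2^{1 − 15} = 1/16384.
By linearity of expectation: E[X] = C(21, 6) · 2^{1 − 15} = 54264 · 1/16384 = 6783/2048.
Numerically: E[X] ≈ 3.312012.

E[X] = C(21,6)·2^(1−C(6,2)) = 6783/2048 ≈ 3.312012.


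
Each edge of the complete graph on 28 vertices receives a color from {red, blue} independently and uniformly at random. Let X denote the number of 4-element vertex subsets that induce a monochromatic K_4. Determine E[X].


Let X = Σ_S X_S over the C(28, 4) = 20475 subsets S of size 4, where X_S = 1 if the K_4 on S is monochromatic.
For a fixed S, the K_4 on S has C(4, 2) = 6 edges. P[all 6 edges red] = (1/2)^6, and likewise for blue, so P[monochromatic] = 2·(1/2)^6 = 2^{1 − 6} = 1/32.
By linearity of expectation: E[X] = C(28, 4) · 2^{1 − 6} = 20475 · 1/32 = 20475/32.
Numerically: E[X] ≈ 639.8438.

E[X] = C(28,4)·2^(1−C(4,2)) = 20475/32 ≈ 639.8438.


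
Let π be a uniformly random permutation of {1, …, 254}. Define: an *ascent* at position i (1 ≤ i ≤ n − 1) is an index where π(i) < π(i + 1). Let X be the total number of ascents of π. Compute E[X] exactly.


Write X = Σ X_I over i = 1, …, 253, with X_I the indicator of one ascent.
There are 253 indicators.
For each fixed i, the pair (π(i), π(i+1)) is a uniformly random ordered pair of distinct values from {1, …, 254}; by symmetry P[π(i) < π(i+1)] = 1/2.
By linearity: E[X] = 253 · (1/2) = (254 − 1) · (1/2) = 253/2 ≈ 126.500.

E[X] = 253/2 = 126.500.


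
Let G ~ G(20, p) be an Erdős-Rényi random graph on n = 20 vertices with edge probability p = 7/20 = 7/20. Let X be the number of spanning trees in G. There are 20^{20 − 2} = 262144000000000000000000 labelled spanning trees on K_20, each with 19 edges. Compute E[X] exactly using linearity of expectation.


K_20 has 20^{20 − 2} = 262144000000000000000000 labelled spanning trees.
For each such spanning tree H, let X_H = 1 if all 19 edges of H are present in G. Then P[X_H = 1] = p^{19} = (7/20)^{19} = 11398895185373143/5242880000000000000000000.
Summing the indicators: E[X] = Σ_H E[X_H] = 262144000000000000000000 · p^{19} = 262144000000000000000000 · 11398895185373143/5242880000000000000000000 = 11398895185373143/20.
Numerically: E[X] ≈ 5.69945e+14.

E[X] = 262144000000000000000000 · (7/20)^{19} = 11398895185373143/20 ≈ 5.69945e+14.


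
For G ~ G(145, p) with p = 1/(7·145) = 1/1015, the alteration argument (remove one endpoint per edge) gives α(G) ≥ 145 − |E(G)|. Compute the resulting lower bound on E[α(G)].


E[|E(G)|] = C(145, 2)·p = 10440 · (1/1015) = 72/7.
E[α(G)] ≥ n − E[|E(G)|] = 145 − 72/7 = 943/7.
Numerically: ≈ 134.7143.
(This is only a lower bound; the true E[α(G)] may be larger.)

E[α(G)] ≥ 943/7 ≈ 134.7143.


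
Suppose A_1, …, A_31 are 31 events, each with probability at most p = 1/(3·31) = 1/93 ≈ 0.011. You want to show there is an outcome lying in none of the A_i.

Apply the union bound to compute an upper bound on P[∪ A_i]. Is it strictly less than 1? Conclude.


Union bound: P[∪_{i=1}^{31} A_i] ≤ Σ_i P[A_i] ≤ 31·p = 31·(1/93) = 1/3.
Numerically: 1/3 ≈ 0.333.
Is 1/3 < 1? YES.
Since P[∪ A_i] ≤ 1/3 < 1, the complement has P[∩ A_i^c] ≥ 1 − 1/3 = 2/3 > 0, so some outcome avoids every A_i.

31·p = 1/3 ≈ 0.333; existence CERTIFIED by the union bound.


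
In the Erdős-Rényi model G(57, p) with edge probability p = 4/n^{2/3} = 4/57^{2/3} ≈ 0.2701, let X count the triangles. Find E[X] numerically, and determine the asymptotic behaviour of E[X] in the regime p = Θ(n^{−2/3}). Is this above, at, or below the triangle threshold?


Number of potential triangles: C(57, 3) = 29260.
Each occurs with probability p³ ≈ (0.2701)³ ≈ 1.969837e-02.
By linearity: E[X] = C(57, 3)·p³ ≈ 29260 · 1.969837e-02 ≈ 576.3743.
Since α = 2/3 < 1, p = c/n^{2/3} ≫ 1/n is above the triangle threshold p ~ 1/n. Asymptotically E[X] ~ (c³/6)·n^{3(1−α)} = (4³/6)·n^{1} → ∞; triangles are abundant w.h.p.

E[X] ≈ 576.3743; in regime p = Θ(1/n^{2/3}) E[X] diverges (above the triangle threshold p ~ 1/n).


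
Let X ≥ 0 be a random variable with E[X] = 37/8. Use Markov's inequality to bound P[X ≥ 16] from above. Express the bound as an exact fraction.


μ = E[X] = 37/8, a = 16.
Markov: P[X ≥ 16] ≤ μ/a = (37/8)/16 = 37/128.
Numerically: ≈ 0.289062.
(Since a = 16 > μ = 4.625000, the bound 37/128 is < 1 and informative.)

P[X ≥ 16] ≤ 37/128 ≈ 0.289062.


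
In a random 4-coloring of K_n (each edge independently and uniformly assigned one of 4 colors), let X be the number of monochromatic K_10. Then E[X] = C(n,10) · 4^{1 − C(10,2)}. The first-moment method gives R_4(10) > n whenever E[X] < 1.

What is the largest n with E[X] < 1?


We need C(n, 10) · 4^{1 − 45} < 1, i.e. C(n, 10) < 4^{45 − 1} = 309485009821345068724781056.
Check values of n near the boundary:
  n = 2021: C(2021, 10) = 306347841644770462864800616; 306347841644770462864800616 < 309485009821345068724781056? YES
  n = 2022: C(2022, 10) = 307870445231474093395937796; 307870445231474093395937796 < 309485009821345068724781056? YES
  n = 2023: C(2023, 10) = 309399856285778485315440716; 309399856285778485315440716 < 309485009821345068724781056? YES
  n = 2024: C(2024, 10) = 310936101848269937576192656; 310936101848269937576192656 < 309485009821345068724781056? NO
  n = 2025: C(2025, 10) = 312479209053472269772600560; 312479209053472269772600560 < 309485009821345068724781056? NO
The largest n with C(n, 10) < 309485009821345068724781056 is n = 2023 (where E[X] = 77349964071444621328860179/77371252455336267181195264 ≈ 1.000). Hence R_4(10) > 2023, i.e. R_4(10) ≥ 2024.

Largest n = 2023; hence R_4(10) > 2023.


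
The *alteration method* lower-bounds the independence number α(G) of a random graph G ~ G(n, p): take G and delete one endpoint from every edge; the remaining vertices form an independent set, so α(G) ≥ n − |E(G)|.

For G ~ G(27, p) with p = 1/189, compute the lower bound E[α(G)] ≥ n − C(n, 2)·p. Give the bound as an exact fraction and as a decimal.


E[|E(G)|] = C(27, 2)·p = 351 · (1/189) = 13/7.
E[α(G)] ≥ n − E[|E(G)|] = 27 − 13/7 = 176/7.
Numerically: ≈ 25.1429.
(This is only a lower bound; the true E[α(G)] may be larger.)

E[α(G)] ≥ 176/7 ≈ 25.1429.


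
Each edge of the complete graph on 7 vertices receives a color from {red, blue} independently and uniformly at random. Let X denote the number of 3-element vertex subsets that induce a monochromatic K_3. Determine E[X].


Let X = Σ_S X_S over the C(7, 3) = 35 subsets S of size 3, where X_S = 1 if the K_3 on S is monochromatic.
For a fixed S, the K_3 on S has C(3, 2) = 3 edges. P[all 3 edges red] = (1/2)^3, and likewise for blue, so P[monochromatic] = 2·(1/2)^3 = 2^{1 − 3} = 1/4.
By linearity of expectation: E[X] = C(7, 3) · 2^{1 − 3} = 35 · 1/4 = 35/4.
Numerically: E[X] ≈ 8.750.

E[X] = C(7,3)·2^(1−C(3,2)) = 35/4 ≈ 8.750.


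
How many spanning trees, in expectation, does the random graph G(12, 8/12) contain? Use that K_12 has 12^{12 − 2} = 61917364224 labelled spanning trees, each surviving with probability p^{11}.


K_12 has 12^{12 − 2} = 61917364224 labelled spanning trees.
For each such spanning tree H, let X_H = 1 if all 11 edges of H are present in G. Then P[X_H = 1] = p^{11} = (2/3)^{11} = 2048/177147.
By linearity: E[X] = Σ_H E[X_H] = 61917364224 · p^{11} = 61917364224 · 2048/177147 = 2147483648/3.
Numerically: E[X] ≈ 7.15828e+08.

E[X] = 61917364224 · (2/3)^{11} = 2147483648/3 ≈ 7.15828e+08.


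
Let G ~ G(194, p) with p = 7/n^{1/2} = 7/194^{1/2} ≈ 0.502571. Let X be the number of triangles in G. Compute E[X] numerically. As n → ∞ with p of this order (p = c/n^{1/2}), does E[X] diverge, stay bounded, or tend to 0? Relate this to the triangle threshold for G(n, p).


Number of potential triangles: C(194, 3) = 1198144.
Each occurs with probability p³ ≈ (0.502571)³ ≈ 1.26937963e-01.
By linearity: E[X] = C(194, 3)·p³ ≈ 1198144 · 1.26937963e-01 ≈ 152089.958855.
Since α = 1/2 < 1, p = c/n^{1/2} ≫ 1/n is above the triangle threshold p ~ 1/n. Asymptotically E[X] ~ (c³/6)·n^{3(1−α)} = (7³/6)·n^{1.5} → ∞; triangles are abundant w.h.p.

E[X] ≈ 152089.958855; in regime p = Θ(1/n^{1/2}) E[X] diverges (above the triangle threshold p ~ 1/n).


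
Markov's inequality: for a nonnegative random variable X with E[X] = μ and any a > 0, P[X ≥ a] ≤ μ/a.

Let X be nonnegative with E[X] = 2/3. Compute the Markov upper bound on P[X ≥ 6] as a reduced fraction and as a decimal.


μ = E[X] = 2/3, a = 6.
Markov: P[X ≥ 6] ≤ μ/a = (2/3)/6 = 1/9.
Numerically: ≈ 0.11111.
(Since a = 6 > μ = 0.66667, the bound 1/9 is < 1 and informative.)

P[X ≥ 6] ≤ 1/9 ≈ 0.11111.


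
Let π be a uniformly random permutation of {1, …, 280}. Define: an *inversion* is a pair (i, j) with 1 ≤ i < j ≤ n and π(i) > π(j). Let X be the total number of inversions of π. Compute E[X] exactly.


Write X = Σ X_I over the C(280, 2) = 39060 pairs i < j, with X_I the indicator of one inversion.
There are 39060 indicators.
For each fixed pair i < j, the values π(i) and π(j) are two distinct elements of {1, …, 280} in uniformly random order; by symmetry P[π(i) > π(j)] = 1/2.
By linearity: E[X] = 39060 · (1/2) = C(280, 2) · (1/2) = 39060/2 = 19530 ≈ 19530.000.

E[X] = 19530 = 19530.000.


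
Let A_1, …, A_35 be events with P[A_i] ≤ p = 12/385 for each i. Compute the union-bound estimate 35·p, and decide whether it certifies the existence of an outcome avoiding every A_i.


Union bound: P[∪_{i=1}^{35} A_i] ≤ Σ_i P[A_i] ≤ 35·p = 35·(12/385) = 12/11.
Numerically: 12/11 ≈ 1.0909091.
Is 12/11 < 1? NO.
Since the bound 12/11 is ≥ 1, the union bound is uninformative here; it does NOT by itself certify existence.

35·p = 12/11 ≈ 1.0909091; existence NOT certified by the union bound.


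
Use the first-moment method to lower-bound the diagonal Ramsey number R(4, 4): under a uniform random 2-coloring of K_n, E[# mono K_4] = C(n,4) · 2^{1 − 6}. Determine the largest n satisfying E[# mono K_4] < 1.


We need C(n, 4) · 2^{1 − 6} < 1, i.e. C(n, 4) < 2^{6 − 1} = 32.
Check values of n near the boundary:
  n = 4: C(4, 4) = 1; 1 < 32? YES
  n = 5: C(5, 4) = 5; 5 < 32? YES
  n = 6: C(6, 4) = 15; 15 < 32? YES
  n = 7: C(7, 4) = 35; 35 < 32? NO
  n = 8: C(8, 4) = 70; 70 < 32? NO
The largest n with C(n, 4) < 32 is n = 6 (where E[X] = 15/32 ≈ 0.4687500). Hence R(4, 4) > 6, i.e. R(4, 4) ≥ 7.

Largest n = 6; hence R(4, 4) > 6.


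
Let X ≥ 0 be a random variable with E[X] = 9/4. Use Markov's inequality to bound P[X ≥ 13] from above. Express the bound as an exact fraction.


μ = E[X] = 9/4, a = 13.
Markov: P[X ≥ 13] ≤ μ/a = (9/4)/13 = 9/52.
Numerically: ≈ 0.173077.
(Since a = 13 > μ = 2.250000, the bound 9/52 is < 1 and informative.)

P[X ≥ 13] ≤ 9/52 ≈ 0.173077.


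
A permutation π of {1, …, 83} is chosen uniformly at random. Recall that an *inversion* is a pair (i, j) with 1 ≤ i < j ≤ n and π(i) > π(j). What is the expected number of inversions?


Write X = Σ X_I over the C(83, 2) = 3403 pairs i < j, with X_I the indicator of one inversion.
There are 3403 indicators.
For each fixed pair i < j, the values π(i) and π(j) are two distinct elements of {1, …, 83} in uniformly random order; by symmetry P[π(i) > π(j)] = 1/2.
By linearity: E[X] = 3403 · (1/2) = C(83, 2) · (1/2) = 3403/2 = 3403/2 ≈ 1701.500.

E[X] = 3403/2 = 1701.500.


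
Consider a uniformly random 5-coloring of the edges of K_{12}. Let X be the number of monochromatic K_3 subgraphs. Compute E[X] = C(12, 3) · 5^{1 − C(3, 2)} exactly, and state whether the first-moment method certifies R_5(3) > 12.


E[X] = C(12, 3) · 5^{1 − 3} = 220 · 5^{−2} = 220/25.
As a reduced fraction: E[X] = 44/5 ≈ 8.80000.
Is E[X] < 1? NO.
Since E[X] ≥ 1, the first-moment bound is inconclusive at n = 12; it does NOT by itself certify R_5(3) > 12.

E[X] = 44/5 ≈ 8.80000; E[X] ≥ 1; first-moment method inconclusive here.


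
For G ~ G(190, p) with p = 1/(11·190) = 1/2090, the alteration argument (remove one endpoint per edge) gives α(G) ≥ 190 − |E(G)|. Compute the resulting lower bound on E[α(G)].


E[|E(G)|] = C(190, 2)·p = 17955 · (1/2090) = 189/22.
E[α(G)] ≥ n − E[|E(G)|] = 190 − 189/22 = 3991/22.
Numerically: ≈ 181.4091.
(This is only a lower bound; the true E[α(G)] may be larger.)

E[α(G)] ≥ 3991/22 ≈ 181.4091.


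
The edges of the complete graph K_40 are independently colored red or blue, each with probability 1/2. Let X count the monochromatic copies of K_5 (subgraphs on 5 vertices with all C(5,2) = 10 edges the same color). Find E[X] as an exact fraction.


Let X = Σ_S X_S over the C(40, 5) = 658008 subsets S of size 5, where X_S = 1 if the K_5 on S is monochromatic.
For a fixed S, the K_5 on S has C(5, 2) = 10 edges. P[all 10 edges red] = (1/2)^10, and likewise for blue, so P[monochromatic] = 2·(1/2)^10 = 2^{1 − 10} = 1/512.
Summing: E[X] = C(40, 5) · 2^{1 − 10} = 658008 · 1/512 = 82251/64.
Numerically: E[X] ≈ 1285.172.

E[X] = C(40,5)·2^(1−C(5,2)) = 82251/64 ≈ 1285.172.


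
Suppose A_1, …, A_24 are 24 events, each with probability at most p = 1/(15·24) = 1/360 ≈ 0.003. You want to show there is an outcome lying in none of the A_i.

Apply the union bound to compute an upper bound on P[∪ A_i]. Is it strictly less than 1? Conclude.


Union bound: P[∪_{i=1}^{24} A_i] ≤ Σ_i P[A_i] ≤ 24·p = 24·(1/360) = 1/15.
Numerically: 1/15 ≈ 0.067.
Is 1/15 < 1? YES.
Since P[∪ A_i] ≤ 1/15 < 1, the complement has P[∩ A_i^c] ≥ 1 − 1/15 = 14/15 > 0, so some outcome avoids every A_i.

24·p = 1/15 ≈ 0.067; existence CERTIFIED by the union bound.


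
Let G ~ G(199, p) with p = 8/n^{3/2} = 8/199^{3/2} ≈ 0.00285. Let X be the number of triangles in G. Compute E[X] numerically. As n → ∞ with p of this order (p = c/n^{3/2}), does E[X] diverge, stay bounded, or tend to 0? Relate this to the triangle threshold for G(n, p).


Number of potential triangles: C(199, 3) = 1293699.
Each occurs with probability p³ ≈ (0.00285)³ ≈ 2.314361e-08.
By linearity: E[X] = C(199, 3)·p³ ≈ 1293699 · 2.314361e-08 ≈ 0.0299.
Since α = 3/2 > 1, p = c/n^{3/2} = o(1/n) is below the triangle threshold p ~ 1/n. Asymptotically E[X] ~ (c³/6)·n^{3(1−α)} = (8³/6)·n^{-1.5} → 0, so by Markov's inequality G has no triangles w.h.p.

E[X] ≈ 0.0299; in regime p = Θ(1/n^{3/2}) E[X] tends to 0 (below the triangle threshold p ~ 1/n).


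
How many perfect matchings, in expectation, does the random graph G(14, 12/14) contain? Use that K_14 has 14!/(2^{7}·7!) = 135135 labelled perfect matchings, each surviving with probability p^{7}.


K_14 has 14!/(2^{7}·7!) = 135135 labelled perfect matchings.
For each such perfect matching H, let X_H = 1 if all 7 edges of H are present in G. Then P[X_H = 1] = p^{7} = (6/7)^{7} = 279936/823543.
By linearity: E[X] = Σ_H E[X_H] = 135135 · p^{7} = 135135 · 279936/823543 = 5404164480/117649.
Numerically: E[X] ≈ 45935.

E[X] = 135135 · (6/7)^{7} = 5404164480/117649 ≈ 45935.
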